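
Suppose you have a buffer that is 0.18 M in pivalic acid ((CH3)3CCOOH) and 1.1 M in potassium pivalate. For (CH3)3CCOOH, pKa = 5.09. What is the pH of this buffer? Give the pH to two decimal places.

pH = pKa + log([A⁻]/[HA]) = 5.09 + log(1.1/0.18)
pH = 5.09 + (+0.786) = 5.88

pH = 5.88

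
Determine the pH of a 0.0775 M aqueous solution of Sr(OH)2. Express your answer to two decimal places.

pH = 13.19

Sr(OH)2 is a strong base (each formula unit releases 2 OH-); [OH-] = 0.155 M.
pOH = -log(0.155) = 0.81
pH = 14.00 - 0.81 = 13.19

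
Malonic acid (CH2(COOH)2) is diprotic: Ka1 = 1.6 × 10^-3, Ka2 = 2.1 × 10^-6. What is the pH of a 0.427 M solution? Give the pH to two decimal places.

pH = 1.60

Ka1 ≫ Ka2, so treat the first dissociation as the only significant source of H+.
Ka1 = x²/(0.427 − x) = 1.6 × 10^-3
Solving the quadratic: x = (−Ka1 + √(Ka1² + 4·Ka1·C₀))/2 = 2.54 × 10^-2 M
pH = −log(2.54 × 10^-2) = 1.60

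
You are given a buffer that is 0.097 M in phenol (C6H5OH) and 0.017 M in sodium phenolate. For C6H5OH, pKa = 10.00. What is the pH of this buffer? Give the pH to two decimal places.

Henderson–Hasselbalch: pH = pKa + log([C6H5O-]/[C6H5OH]) = 10.00 + log(0.017/0.097)
pH = 10.00 + (-0.756) = 9.24

pH = 9.24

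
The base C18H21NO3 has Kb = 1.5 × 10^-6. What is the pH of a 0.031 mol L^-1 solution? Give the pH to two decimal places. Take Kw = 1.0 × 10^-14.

C18H21NO3 + H2O ⇌ C18H22NO3+ + OH-
Kb = x²/(0.031 − x) = 1.5 × 10^-6
Since Kb ≪ C₀, x ≈ √(Kb·C₀) = 2.16 × 10^-4 M.
pOH = 3.67, so pH = 14.00 − pOH = 10.33

pH = 10.33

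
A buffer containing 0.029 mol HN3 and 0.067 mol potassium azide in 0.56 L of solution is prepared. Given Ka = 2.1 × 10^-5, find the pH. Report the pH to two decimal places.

pKa = −log(2.1 × 10^-5) = 4.678
pH = pKa + log([A⁻]/[HA]) = 4.678 + log(0.067/0.029)
pH = 4.678 + (+0.364) = 5.04

pH = 5.04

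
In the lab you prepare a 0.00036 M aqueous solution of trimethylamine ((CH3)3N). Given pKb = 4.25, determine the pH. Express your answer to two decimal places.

pH = 10.07

(CH3)3N + H2O ⇌ (CH3)3NH+ + OH-
Kb = 10^(−4.25) = 5.62 × 10^-5
From the ICE table, Kb = [OH-]²/(0.00036 − [OH-]) = 5.62 × 10^-5.
[OH-] is not negligible relative to C₀; solve [OH-]² + 5.62e-05·[OH-] − 2.02e-08 = 0.
[OH-] = (−Kb + √(Kb² + 4·Kb·C₀))/2 = 1.17 × 10^-4 M
pOH = −log(1.17 × 10^-4) = 3.93; pH = 14.00 − 3.93 = 10.07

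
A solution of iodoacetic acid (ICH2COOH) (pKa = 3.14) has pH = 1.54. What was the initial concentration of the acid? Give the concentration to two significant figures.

C₀ = 1.2 M

[H+] = 10^(-1.54) = 2.88 × 10^-2 M = x
Ka = 10^(−3.14) = 7.24 × 10^-4
Ka = x²/(C₀ − x) ⇒ C₀ = x + x²/Ka
C₀ = 2.88 × 10^-2 + (2.88 × 10^-2)²/(7.24 × 10^-4) = 1.17 M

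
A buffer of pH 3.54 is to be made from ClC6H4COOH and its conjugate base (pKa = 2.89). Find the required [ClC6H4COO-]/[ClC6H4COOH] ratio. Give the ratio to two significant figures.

pH = pKa + log(r) ⇒ log(r) = 3.54 − 2.89 = +0.65
r = [ClC6H4COO-]/[ClC6H4COOH] = 10^(+0.65) = 4.47

ratio = 4.5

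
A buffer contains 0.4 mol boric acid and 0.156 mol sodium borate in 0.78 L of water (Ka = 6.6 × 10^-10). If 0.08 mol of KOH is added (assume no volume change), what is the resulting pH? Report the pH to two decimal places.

After neutralization: n(B(OH)3) = 0.32 mol, n(B(OH)4-) = 0.236 mol.
pKa = −log(6.6 × 10^-10) = 9.180
pH = pKa + log([A⁻]/[HA]) = 9.180 + log(0.236/0.32) = 9.180 -0.132

pH = 9.05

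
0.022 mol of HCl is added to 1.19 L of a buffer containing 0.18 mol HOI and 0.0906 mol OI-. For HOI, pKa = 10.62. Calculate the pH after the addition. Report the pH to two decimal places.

pH = 10.15

Added H+ converts OI- to HOI: HOI → 0.202 mol, OI- → 0.0686 mol.
Henderson–Hasselbalch with mole ratio 0.0686/0.202: pH = 10.62 + (-0.469)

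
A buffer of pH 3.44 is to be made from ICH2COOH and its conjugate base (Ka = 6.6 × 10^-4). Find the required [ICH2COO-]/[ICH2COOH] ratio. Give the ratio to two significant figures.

pKa = -log(6.6 × 10^-4) = 3.180
pH = pKa + log(r) ⇒ log(r) = 3.44 − 3.180 = +0.260
r = [ICH2COO-]/[ICH2COOH] = 10^(+0.260) = 1.82

ratio = 1.8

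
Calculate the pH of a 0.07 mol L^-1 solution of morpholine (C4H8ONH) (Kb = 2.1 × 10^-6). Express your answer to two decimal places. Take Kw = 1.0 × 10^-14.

pH = 10.58

C4H8ONH + H2O ⇌ C4H8ONH2+ + OH-
Kb = x²/(0.07 − x) = 2.1 × 10^-6
Assume x ≪ 0.07: x ≈ √(2.1 × 10^-6 × 0.07) = 3.83 × 10^-4 M
(x/C₀ = 0.55% < 5%, so the approximation holds.)
pOH = 3.42, so pH = 14.00 − pOH = 10.58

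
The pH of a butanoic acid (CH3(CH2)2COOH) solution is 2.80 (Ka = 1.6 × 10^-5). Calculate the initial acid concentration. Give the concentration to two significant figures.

[H+] = 10^(-2.80) = 1.58 × 10^-3 M = x
Ka = x²/(C₀ − x) ⇒ C₀ = x + x²/Ka
C₀ = 1.58 × 10^-3 + (1.58 × 10^-3)²/(1.6 × 10^-5) = 1.58 × 10^-1 M

C₀ = 1.6 × 10^-1 M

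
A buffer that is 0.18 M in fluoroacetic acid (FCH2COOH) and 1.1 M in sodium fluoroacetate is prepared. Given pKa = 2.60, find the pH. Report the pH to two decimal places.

Using pH = pKa + log([base]/[acid]) with [base]/[acid] = 1.1/0.18:
pH = 2.60 + (+0.786) = 3.39

pH = 3.39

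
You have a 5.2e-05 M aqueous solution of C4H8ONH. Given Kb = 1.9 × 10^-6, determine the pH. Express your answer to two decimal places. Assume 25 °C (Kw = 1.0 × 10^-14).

C4H8ONH + H2O ⇌ C4H8ONH2+ + OH-
Kb = x²/(5.2e-05 − x) = 1.9 × 10^-6
Here C₀/Kb ≈ 27.4, so the small-x approximation fails. Use the quadratic:
x = [−1.9e-06 + √(1.9e-06² + 3.95e-10)]/2 = 9.04 × 10^-6 M
pOH = 5.04, so pH = 14.00 − pOH = 8.96

pH = 8.96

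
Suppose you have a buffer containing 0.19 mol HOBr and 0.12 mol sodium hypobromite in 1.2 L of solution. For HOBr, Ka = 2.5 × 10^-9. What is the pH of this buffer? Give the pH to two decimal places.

pH = 8.40

pKa = −log(2.5 × 10^-9) = 8.602
pH = pKa + log([A⁻]/[HA]) = 8.602 + log(0.12/0.19)
pH = 8.602 + (-0.200) = 8.40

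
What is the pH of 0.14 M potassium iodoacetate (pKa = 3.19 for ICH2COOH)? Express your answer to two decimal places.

pH = 8.17

ICH2COO- is the conjugate base of the weak acid ICH2COOH.
Ka = 10^(−3.19) = 6.46 × 10^-4
Kb = Kw/Ka = 1.0×10^-14 / 6.46 × 10^-4 = 1.55 × 10^-11
From the ICE table, Kb = x²/(0.14 − x) = 1.55 × 10^-11.
Since Kb ≪ C₀, x ≈ √(Kb·C₀) = 1.47 × 10^-6 M.
pOH = 5.83, so pH = 14.00 − pOH = 8.17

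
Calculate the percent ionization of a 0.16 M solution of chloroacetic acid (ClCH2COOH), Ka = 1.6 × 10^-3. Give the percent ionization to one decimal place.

9.5%

ClCH2COOH ⇌ ClCH2COO- + H+; let x = [H+] at equilibrium.
Ka = x²/(C₀ − x); solving the quadratic gives x = 1.52 × 10^-2 M.
% ionization = x/C₀ × 100% = 1.52 × 10^-2/0.16 × 100% = 9.5%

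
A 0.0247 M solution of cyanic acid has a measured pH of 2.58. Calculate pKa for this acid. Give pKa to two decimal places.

[H+] = 10^(-2.58) = 2.63 × 10^-3 M
At equilibrium [HA] = 0.0247 − 2.63 × 10^-3 = 2.21 × 10^-2 M
Ka = [H+][A-]/[HA] = (2.63 × 10^-3)² / 2.21 × 10^-2 = 3.13 × 10^-4
pKa = -log(3.13 × 10^-4) = 3.50

pKa = 3.50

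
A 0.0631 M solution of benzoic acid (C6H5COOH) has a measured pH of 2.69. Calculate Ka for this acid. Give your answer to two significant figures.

[H+] = 10^(-2.69) = 2.04 × 10^-3 M
At equilibrium [HA] = 0.0631 − 2.04 × 10^-3 = 6.11 × 10^-2 M
Ka = [H+][A-]/[HA] = (2.04 × 10^-3)² / 6.11 × 10^-2 = 6.8 × 10^-5

Ka = 6.8 × 10^-5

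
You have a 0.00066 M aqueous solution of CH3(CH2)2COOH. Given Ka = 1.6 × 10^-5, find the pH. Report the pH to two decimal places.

CH3(CH2)2COOH ⇌ CH3(CH2)2COO- + H+
Let x = [H+] at equilibrium. Ka = x²/(0.00066 − x).
The 5% rule fails; solving x² + Ka·x − Ka·C₀ = 0 exactly:
x = (−Ka + √(Ka² + 4·Ka·C₀))/2 = 9.51 × 10^-5 M
pH = −log[H+] = −log(9.51 × 10^-5) = 4.02

pH = 4.02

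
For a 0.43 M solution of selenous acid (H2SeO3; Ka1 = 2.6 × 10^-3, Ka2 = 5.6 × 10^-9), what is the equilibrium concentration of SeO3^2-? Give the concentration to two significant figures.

First ionization gives [H+] ≈ [HSeO3-] = 3.22 × 10^-2 M.
Second step: Ka2 = [H+][SeO3^2-]/[HSeO3-] ≈ [SeO3^2-] (since [H+] ≈ [HSeO3-]).
So [SeO3^2-] ≈ Ka2.

5.6 × 10^-9 M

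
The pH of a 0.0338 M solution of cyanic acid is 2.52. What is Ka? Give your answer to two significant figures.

Ka = 3.0 × 10^-4

[H+] = 10^(-2.52) = 3.02 × 10^-3 M
At equilibrium [HA] = 0.0338 − 3.02 × 10^-3 = 3.08 × 10^-2 M
Ka = [H+][A-]/[HA] = (3.02 × 10^-3)² / 3.08 × 10^-2 = 3.0 × 10^-4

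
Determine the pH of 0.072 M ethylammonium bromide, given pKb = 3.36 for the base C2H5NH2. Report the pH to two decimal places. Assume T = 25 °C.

C2H5NH3+ is the conjugate acid of the weak base C2H5NH2.
Kb = 10^(−3.36) = 4.37 × 10^-4
Ka = Kw/Kb = 1.0×10^-14 / 4.37 × 10^-4 = 2.29 × 10^-11
Ka = [H+]²/(0.072 − [H+]) = 2.29 × 10^-11
Since Ka ≪ C₀, [H+] ≈ √(Ka·C₀) = 1.28 × 10^-6 M.
([H+]/C₀ = 0.0018% < 5%, so the approximation holds.)
pH = −log[H+] = −log(1.28 × 10^-6) = 5.89

pH = 5.89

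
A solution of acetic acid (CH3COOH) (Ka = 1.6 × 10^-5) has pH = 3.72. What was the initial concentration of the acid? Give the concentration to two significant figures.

C₀ = 2.5 × 10^-3 M

[H+] = 10^(-3.72) = 1.91 × 10^-4 M = x
Ka = x²/(C₀ − x) ⇒ C₀ = x + x²/Ka
C₀ = 1.91 × 10^-4 + (1.91 × 10^-4)²/(1.6 × 10^-5) = 2.47 × 10^-3 M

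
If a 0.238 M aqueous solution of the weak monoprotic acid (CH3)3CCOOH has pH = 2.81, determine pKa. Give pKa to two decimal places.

pKa = 4.99

[H+] = 10^(-2.81) = 1.55 × 10^-3 M
At equilibrium [HA] = 0.238 − 1.55 × 10^-3 = 2.36 × 10^-1 M
Ka = [H+][A-]/[HA] = (1.55 × 10^-3)² / 2.36 × 10^-1 = 1.02 × 10^-5
pKa = -log(1.02 × 10^-5) = 4.99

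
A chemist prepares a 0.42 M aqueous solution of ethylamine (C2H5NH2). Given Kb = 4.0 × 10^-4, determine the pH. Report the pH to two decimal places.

pH = 12.11

C2H5NH2 + H2O ⇌ C2H5NH3+ + OH-
Kb = [OH-]²/(0.42 − [OH-]) = 4.0 × 10^-4
Neglecting [OH-] in the denominator: [OH-] = √(4.0 × 10^-4 × 0.42) = 1.30 × 10^-2 M
([OH-]/C₀ = 3.1% < 5%, so the approximation holds.)
pOH = −log(1.30 × 10^-2) = 1.89; pH = 14.00 − 1.89 = 12.11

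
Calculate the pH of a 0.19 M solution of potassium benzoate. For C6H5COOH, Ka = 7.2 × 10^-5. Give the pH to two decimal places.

pH = 8.71

C6H5COO- is the conjugate base of the weak acid C6H5COOH.
Kb = Kw/Ka = 1.0×10^-14 / 7.2 × 10^-5 = 1.39 × 10^-10
Kb = [OH-]²/(0.19 − [OH-]) = 1.39 × 10^-10
Assume [OH-] ≪ 0.19: [OH-] ≈ √(1.39 × 10^-10 × 0.19) = 5.14 × 10^-6 M
Check: 0.0027% ionized — well under 5%, approximation valid.
pOH = −log(5.14 × 10^-6) = 5.29; pH = 14.00 − 5.29 = 8.71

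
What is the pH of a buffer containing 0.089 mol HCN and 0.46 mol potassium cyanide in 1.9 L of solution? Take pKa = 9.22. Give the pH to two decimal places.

Henderson–Hasselbalch: pH = pKa + log([CN-]/[HCN]) = 9.22 + log(0.46/0.089)
pH = 9.22 + (+0.713) = 9.93

pH = 9.93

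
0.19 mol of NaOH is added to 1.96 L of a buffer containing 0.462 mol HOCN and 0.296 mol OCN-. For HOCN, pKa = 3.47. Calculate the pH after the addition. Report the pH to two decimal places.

OH- converts HOCN to OCN-: HOCN → 0.272 mol, OCN- → 0.486 mol.
Henderson–Hasselbalch with mole ratio 0.486/0.272: pH = 3.47 + (+0.252)

pH = 3.72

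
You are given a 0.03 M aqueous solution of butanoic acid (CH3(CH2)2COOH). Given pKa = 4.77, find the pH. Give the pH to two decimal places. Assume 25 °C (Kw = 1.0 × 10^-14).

pH = 3.15

CH3(CH2)2COOH ⇌ CH3(CH2)2COO- + H+
Ka = 10^(−4.77) = 1.70 × 10^-5
Let x = [H+] at equilibrium. Ka = x²/(0.03 − x).
Neglecting x in the denominator: x = √(1.70 × 10^-5 × 0.03) = 7.14 × 10^-4 M
Check: 2.4% ionized — well under 5%, approximation valid.
pH = −log(7.14 × 10^-4) = 3.15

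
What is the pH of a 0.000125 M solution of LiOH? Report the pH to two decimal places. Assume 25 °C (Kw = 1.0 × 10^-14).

pH = 10.10

LiOH is a strong base; [OH-] = 0.000125 M.
pOH = -log(0.000125) = 3.90
pH = 14.00 - 3.90 = 10.10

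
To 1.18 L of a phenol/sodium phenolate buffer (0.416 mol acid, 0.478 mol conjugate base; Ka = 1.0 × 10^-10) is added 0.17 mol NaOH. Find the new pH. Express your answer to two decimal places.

pH = 10.42

OH- converts C6H5OH to C6H5O-: C6H5OH → 0.246 mol, C6H5O- → 0.648 mol.
pKa = −log(1.0 × 10^-10) = 10.000
Henderson–Hasselbalch with mole ratio 0.648/0.246: pH = 10.000 + (+0.421)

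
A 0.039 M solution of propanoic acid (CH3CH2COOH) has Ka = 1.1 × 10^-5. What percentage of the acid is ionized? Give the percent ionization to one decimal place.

1.7%

CH3CH2COOH ⇌ CH3CH2COO- + H+; let x = [H+] at equilibrium.
x ≈ √(Ka·C₀) = √(1.1 × 10^-5 × 0.039) = 6.55 × 10^-4 M
% ionization = x/C₀ × 100% = 6.55 × 10^-4/0.039 × 100% = 1.7%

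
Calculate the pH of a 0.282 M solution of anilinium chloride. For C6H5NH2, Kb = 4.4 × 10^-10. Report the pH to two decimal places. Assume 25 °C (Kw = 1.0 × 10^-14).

pH = 2.60

C6H5NH3+ is the conjugate acid of the weak base C6H5NH2.
Ka = Kw/Kb = 1.0×10^-14 / 4.4 × 10^-10 = 2.27 × 10^-5
Ka = x²/(0.282 − x) = 2.27 × 10^-5
Neglecting x in the denominator: x = √(2.27 × 10^-5 × 0.282) = 2.53 × 10^-3 M
Check: 0.9% ionized — well under 5%, approximation valid.
pH = −log(2.53 × 10^-3) = 2.60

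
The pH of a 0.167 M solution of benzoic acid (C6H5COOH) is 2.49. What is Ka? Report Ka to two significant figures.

[H+] = 10^(-2.49) = 3.24 × 10^-3 M
At equilibrium [HA] = 0.167 − 3.24 × 10^-3 = 1.64 × 10^-1 M
Ka = [H+][A-]/[HA] = (3.24 × 10^-3)² / 1.64 × 10^-1 = 6.4 × 10^-5

Ka = 6.4 × 10^-5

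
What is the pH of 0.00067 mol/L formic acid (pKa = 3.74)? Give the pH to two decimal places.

HCOOH ⇌ HCOO- + H+
Ka = 10^(−3.74) = 1.82 × 10^-4
From the ICE table, Ka = x²/(0.00067 − x) = 1.82 × 10^-4.
The 5% rule fails; solving x² + Ka·x − Ka·C₀ = 0 exactly:
x = (−Ka + √(Ka² + 4·Ka·C₀))/2 = 2.70 × 10^-4 M
pH = −log(2.70 × 10^-4) = 3.57

pH = 3.57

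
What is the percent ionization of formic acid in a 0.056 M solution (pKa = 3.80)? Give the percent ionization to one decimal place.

5.2%

HCOOH ⇌ HCOO- + H+; let x = [H+] at equilibrium.
Ka = 10^(−3.80) = 1.58 × 10^-4
Solve x² + 0.000158x − 8.85e-06 = 0 → x = 2.90 × 10^-3 M
% ionization = x/C₀ × 100% = 2.90 × 10^-3/0.056 × 100% = 5.2%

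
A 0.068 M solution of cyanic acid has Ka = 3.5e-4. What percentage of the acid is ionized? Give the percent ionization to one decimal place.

HOCN ⇌ OCN- + H+; let x = [H+] at equilibrium.
Solve x² + 0.00035x − 2.38e-05 = 0 → x = 4.71 × 10^-3 M
Fraction ionized = 4.71 × 10^-3 / 0.068 = 0.0693 → 6.9%

6.9%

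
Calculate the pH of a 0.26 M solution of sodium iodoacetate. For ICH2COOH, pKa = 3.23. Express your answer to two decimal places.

pH = 8.32

ICH2COO- is the conjugate base of the weak acid ICH2COOH.
Ka = 10^(−3.23) = 5.89 × 10^-4
Kb = Kw/Ka = 1.0×10^-14 / 5.89 × 10^-4 = 1.70 × 10^-11
Let x = [OH-] at equilibrium. Kb = x²/(0.26 − x).
Neglecting x in the denominator: x = √(1.70 × 10^-11 × 0.26) = 2.10 × 10^-6 M
(x/C₀ = 0.00081% < 5%, so the approximation holds.)
pOH = 5.68, so pH = 14.00 − pOH = 8.32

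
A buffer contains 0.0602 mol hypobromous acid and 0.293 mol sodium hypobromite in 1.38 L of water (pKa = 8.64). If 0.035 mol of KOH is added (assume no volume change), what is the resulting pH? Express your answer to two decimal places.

pH = 9.75

After neutralization: n(HOBr) = 0.0252 mol, n(OBr-) = 0.328 mol.
pH = pKa + log(n_OBr-/n_HOBr) = 8.64 + log(0.328/0.0252) = 8.64 + (+1.114)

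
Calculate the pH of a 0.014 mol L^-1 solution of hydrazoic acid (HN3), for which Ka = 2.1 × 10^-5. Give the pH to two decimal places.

pH = 3.27

HN3 ⇌ N3- + H+
From the ICE table, Ka = [H+]²/(0.014 − [H+]) = 2.1 × 10^-5.
Since Ka ≪ C₀, [H+] ≈ √(Ka·C₀) = 5.42 × 10^-4 M.
pH = −log[H+] = −log(5.42 × 10^-4) = 3.27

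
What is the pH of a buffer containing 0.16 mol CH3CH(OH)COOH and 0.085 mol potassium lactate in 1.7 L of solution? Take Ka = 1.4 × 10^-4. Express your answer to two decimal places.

pKa = −log(1.4 × 10^-4) = 3.854
pH = pKa + log([A⁻]/[HA]) = 3.854 + log(0.085/0.16)
pH = 3.854 + (-0.275) = 3.58

pH = 3.58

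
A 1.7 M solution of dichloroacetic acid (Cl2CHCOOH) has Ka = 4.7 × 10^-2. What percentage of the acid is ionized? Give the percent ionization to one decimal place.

15.3%

Cl2CHCOOH ⇌ Cl2CHCOO- + H+; let x = [H+] at equilibrium.
Ka = x²/(C₀ − x); solving the quadratic gives x = 2.60 × 10^-1 M.
% ionization = x/C₀ × 100% = 2.60 × 10^-1/1.7 × 100% = 15.3%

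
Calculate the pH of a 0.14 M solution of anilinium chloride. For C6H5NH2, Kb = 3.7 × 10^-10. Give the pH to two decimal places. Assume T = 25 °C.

C6H5NH3+ is the conjugate acid of the weak base C6H5NH2.
Ka = Kw/Kb = 1.0×10^-14 / 3.7 × 10^-10 = 2.70 × 10^-5
From the ICE table, Ka = x²/(0.14 − x) = 2.70 × 10^-5.
Assume x ≪ 0.14: x ≈ √(2.70 × 10^-5 × 0.14) = 1.94 × 10^-3 M
Check: 1.4% ionized — well under 5%, approximation valid.
pH = −log[H+] = −log(1.94 × 10^-3) = 2.71

pH = 2.71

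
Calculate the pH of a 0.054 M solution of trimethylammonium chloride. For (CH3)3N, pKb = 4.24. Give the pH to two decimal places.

pH = 5.51

(CH3)3NH+ is the conjugate acid of the weak base (CH3)3N.
Kb = 10^(−4.24) = 5.75 × 10^-5
Ka = Kw/Kb = 1.0×10^-14 / 5.75 × 10^-5 = 1.74 × 10^-10
From the ICE table, Ka = [H+]²/(0.054 − [H+]) = 1.74 × 10^-10.
Since Ka ≪ C₀, [H+] ≈ √(Ka·C₀) = 3.07 × 10^-6 M.
([H+]/C₀ = 0.0057% < 5%, so the approximation holds.)
pH = −log(3.07 × 10^-6) = 5.51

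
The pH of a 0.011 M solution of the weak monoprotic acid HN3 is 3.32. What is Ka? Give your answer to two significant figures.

Ka = 2.2 × 10^-5

[H+] = 10^(-3.32) = 4.79 × 10^-4 M
At equilibrium [HA] = 0.011 − 4.79 × 10^-4 = 1.05 × 10^-2 M
Ka = [H+][A-]/[HA] = (4.79 × 10^-4)² / 1.05 × 10^-2 = 2.2 × 10^-5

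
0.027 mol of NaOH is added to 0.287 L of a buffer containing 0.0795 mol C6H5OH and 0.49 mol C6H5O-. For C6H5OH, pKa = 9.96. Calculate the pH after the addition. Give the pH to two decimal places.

After neutralization: n(C6H5OH) = 0.0525 mol, n(C6H5O-) = 0.517 mol.
Henderson–Hasselbalch with mole ratio 0.517/0.0525: pH = 9.96 + (+0.993)

pH = 10.95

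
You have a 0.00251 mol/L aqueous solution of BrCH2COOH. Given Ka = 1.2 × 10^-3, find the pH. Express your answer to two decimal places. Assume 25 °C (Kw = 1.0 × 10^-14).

pH = 2.91

BrCH2COOH ⇌ BrCH2COO- + H+
From the ICE table, Ka = x²/(0.00251 − x) = 1.2 × 10^-3.
x is not negligible relative to C₀; solve x² + 0.0012·x − 3.01e-06 = 0.
x = (−Ka + √(Ka² + 4·Ka·C₀))/2 = 1.24 × 10^-3 M
pH = −log(1.24 × 10^-3) = 2.91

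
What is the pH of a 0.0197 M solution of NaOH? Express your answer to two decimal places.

NaOH is a strong base; [OH-] = 0.0197 M.
pOH = -log(0.0197) = 1.71
pH = 14.00 - 1.71 = 12.29

pH = 12.29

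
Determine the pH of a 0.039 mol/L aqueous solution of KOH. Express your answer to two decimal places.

pH = 12.59

KOH is a strong base; [OH-] = 0.039 M.
pOH = -log(0.039) = 1.41
pH = 14.00 - 1.41 = 12.59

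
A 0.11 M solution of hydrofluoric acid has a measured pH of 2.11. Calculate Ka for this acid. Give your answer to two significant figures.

Ka = 5.9 × 10^-4

[H+] = 10^(-2.11) = 7.76 × 10^-3 M
At equilibrium [HA] = 0.11 − 7.76 × 10^-3 = 1.02 × 10^-1 M
Ka = [H+][A-]/[HA] = (7.76 × 10^-3)² / 1.02 × 10^-1 = 5.9 × 10^-4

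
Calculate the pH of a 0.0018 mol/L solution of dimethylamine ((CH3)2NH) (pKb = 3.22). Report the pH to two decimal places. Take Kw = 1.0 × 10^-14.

(CH3)2NH + H2O ⇌ (CH3)2NH2+ + OH-
Kb = 10^(−3.22) = 6.03 × 10^-4
From the ICE table, Kb = [OH-]²/(0.0018 − [OH-]) = 6.03 × 10^-4.
Here C₀/Kb ≈ 2.99, so the small-[OH-] approximation fails. Use the quadratic:
[OH-] = (−Kb + √(Kb² + 4·Kb·C₀))/2 = 7.83 × 10^-4 M
pOH = −log(7.83 × 10^-4) = 3.11; pH = 14.00 − 3.11 = 10.89

pH = 10.89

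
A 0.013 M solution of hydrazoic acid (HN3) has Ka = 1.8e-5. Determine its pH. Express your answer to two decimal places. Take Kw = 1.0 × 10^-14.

pH = 3.32

HN3 ⇌ N3- + H+
Ka = [H+]²/(0.013 − [H+]) = 1.8 × 10^-5
Assume [H+] ≪ 0.013: [H+] ≈ √(1.8 × 10^-5 × 0.013) = 4.84 × 10^-4 M
Check: 3.7% ionized — well under 5%, approximation valid.
pH = −log(4.84 × 10^-4) = 3.32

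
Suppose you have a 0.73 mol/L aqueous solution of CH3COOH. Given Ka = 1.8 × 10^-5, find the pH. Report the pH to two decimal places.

CH3COOH ⇌ CH3COO- + H+
Let x = [H+] at equilibrium. Ka = x²/(0.73 − x).
Since Ka ≪ C₀, x ≈ √(Ka·C₀) = 3.62 × 10^-3 M.
pH = −log(3.62 × 10^-3) = 2.44

pH = 2.44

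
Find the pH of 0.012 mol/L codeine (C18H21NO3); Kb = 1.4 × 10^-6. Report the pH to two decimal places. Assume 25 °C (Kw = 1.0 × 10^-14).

C18H21NO3 + H2O ⇌ C18H22NO3+ + OH-
Kb = [OH-]²/(0.012 − [OH-]) = 1.4 × 10^-6
Neglecting [OH-] in the denominator: [OH-] = √(1.4 × 10^-6 × 0.012) = 1.30 × 10^-4 M
pOH = −log(1.30 × 10^-4) = 3.89; pH = 14.00 − 3.89 = 10.11

pH = 10.11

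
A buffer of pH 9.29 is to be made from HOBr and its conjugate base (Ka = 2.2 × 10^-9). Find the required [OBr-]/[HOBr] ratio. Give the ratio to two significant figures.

ratio = 4.3

pKa = -log(2.2 × 10^-9) = 8.658
pH = pKa + log(r) ⇒ log(r) = 9.29 − 8.658 = +0.632
r = [OBr-]/[HOBr] = 10^(+0.632) = 4.29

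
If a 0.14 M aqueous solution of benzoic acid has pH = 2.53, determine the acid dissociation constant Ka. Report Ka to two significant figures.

Ka = 6.4 × 10^-5

[H+] = 10^(-2.53) = 2.95 × 10^-3 M
At equilibrium [HA] = 0.14 − 2.95 × 10^-3 = 1.37 × 10^-1 M
Ka = [H+][A-]/[HA] = (2.95 × 10^-3)² / 1.37 × 10^-1 = 6.4 × 10^-5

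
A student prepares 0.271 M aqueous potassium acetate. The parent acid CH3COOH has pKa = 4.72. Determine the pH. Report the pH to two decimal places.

pH = 9.08

CH3COO- is the conjugate base of the weak acid CH3COOH.
Ka = 10^(−4.72) = 1.91 × 10^-5
Kb = Kw/Ka = 1.0×10^-14 / 1.91 × 10^-5 = 5.24 × 10^-10
From the ICE table, Kb = [OH-]²/(0.271 − [OH-]) = 5.24 × 10^-10.
Assume [OH-] ≪ 0.271: [OH-] ≈ √(5.24 × 10^-10 × 0.271) = 1.19 × 10^-5 M
pOH = 4.92, so pH = 14.00 − pOH = 9.08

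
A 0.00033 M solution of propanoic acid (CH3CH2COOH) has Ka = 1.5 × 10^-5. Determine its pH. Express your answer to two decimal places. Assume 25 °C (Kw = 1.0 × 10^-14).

CH3CH2COOH ⇌ CH3CH2COO- + H+
Ka = [H+]²/(0.00033 − [H+]) = 1.5 × 10^-5
[H+] is not negligible relative to C₀; solve [H+]² + 1.5e-05·[H+] − 4.95e-09 = 0.
[H+] = (−Ka + √(Ka² + 4·Ka·C₀))/2 = 6.33 × 10^-5 M
pH = −log[H+] = −log(6.33 × 10^-5) = 4.20

pH = 4.20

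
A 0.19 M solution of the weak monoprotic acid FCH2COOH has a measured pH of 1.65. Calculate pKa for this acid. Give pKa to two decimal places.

[H+] = 10^(-1.65) = 2.24 × 10^-2 M
At equilibrium [HA] = 0.19 − 2.24 × 10^-2 = 1.68 × 10^-1 M
Ka = [H+][A-]/[HA] = (2.24 × 10^-2)² / 1.68 × 10^-1 = 2.99 × 10^-3
pKa = -log(2.99 × 10^-3) = 2.52

pKa = 2.52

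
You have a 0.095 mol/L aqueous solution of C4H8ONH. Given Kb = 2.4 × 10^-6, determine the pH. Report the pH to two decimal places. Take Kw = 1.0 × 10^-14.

pH = 10.68

C4H8ONH + H2O ⇌ C4H8ONH2+ + OH-
From the ICE table, Kb = [OH-]²/(0.095 − [OH-]) = 2.4 × 10^-6.
Assume [OH-] ≪ 0.095: [OH-] ≈ √(2.4 × 10^-6 × 0.095) = 4.77 × 10^-4 M
Check: 0.5% ionized — well under 5%, approximation valid.
pOH = 3.32, so pH = 14.00 − pOH = 10.68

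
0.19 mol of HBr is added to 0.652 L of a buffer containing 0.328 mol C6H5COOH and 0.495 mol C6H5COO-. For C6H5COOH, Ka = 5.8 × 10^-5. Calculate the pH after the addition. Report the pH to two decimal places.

Added H+ converts C6H5COO- to C6H5COOH: C6H5COOH → 0.518 mol, C6H5COO- → 0.305 mol.
pKa = −log(5.8 × 10^-5) = 4.237
pH = pKa + log(n_C6H5COO-/n_C6H5COOH) = 4.237 + log(0.305/0.518) = 4.237 + (-0.230)

pH = 4.01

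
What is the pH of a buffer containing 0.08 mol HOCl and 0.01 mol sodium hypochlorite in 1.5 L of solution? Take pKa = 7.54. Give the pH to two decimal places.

Henderson–Hasselbalch: pH = pKa + log([OCl-]/[HOCl]) = 7.54 + log(0.01/0.08)
pH = 7.54 + (-0.903) = 6.64

pH = 6.64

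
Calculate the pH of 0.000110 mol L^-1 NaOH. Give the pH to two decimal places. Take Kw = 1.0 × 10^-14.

pH = 10.04

NaOH is a strong base; [OH-] = 0.00011 M.
pOH = -log(0.00011) = 3.96
pH = 14.00 - 3.96 = 10.04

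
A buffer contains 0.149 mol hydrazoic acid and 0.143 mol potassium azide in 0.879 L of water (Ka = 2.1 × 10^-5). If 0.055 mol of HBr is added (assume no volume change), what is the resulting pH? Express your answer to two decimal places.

pH = 4.31

Added H+ converts N3- to HN3: HN3 → 0.204 mol, N3- → 0.088 mol.
pKa = −log(2.1 × 10^-5) = 4.678
Henderson–Hasselbalch with mole ratio 0.088/0.204: pH = 4.678 + (-0.365)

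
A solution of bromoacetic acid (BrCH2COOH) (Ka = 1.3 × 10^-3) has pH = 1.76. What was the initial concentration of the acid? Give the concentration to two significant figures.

[H+] = 10^(-1.76) = 1.74 × 10^-2 M = x
Ka = x²/(C₀ − x) ⇒ C₀ = x + x²/Ka
C₀ = 1.74 × 10^-2 + (1.74 × 10^-2)²/(1.3 × 10^-3) = 2.50 × 10^-1 M

C₀ = 2.5 × 10^-1 M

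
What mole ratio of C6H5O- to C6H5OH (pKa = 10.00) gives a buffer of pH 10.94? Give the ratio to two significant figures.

ratio = 8.7

pH = pKa + log(r) ⇒ log(r) = 10.94 − 10.00 = +0.94
r = [C6H5O-]/[C6H5OH] = 10^(+0.94) = 8.71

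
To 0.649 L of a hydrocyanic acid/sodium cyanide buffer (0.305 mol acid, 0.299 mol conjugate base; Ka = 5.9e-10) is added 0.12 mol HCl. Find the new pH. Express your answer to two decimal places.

Added H+ converts CN- to HCN: HCN → 0.425 mol, CN- → 0.179 mol.
pKa = −log(5.9 × 10^-10) = 9.229
pH = pKa + log(n_CN-/n_HCN) = 9.229 + log(0.179/0.425) = 9.229 + (-0.376)

pH = 8.85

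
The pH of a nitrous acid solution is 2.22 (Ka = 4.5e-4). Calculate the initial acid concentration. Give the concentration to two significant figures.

C₀ = 8.7 × 10^-2 M

[H+] = 10^(-2.22) = 6.03 × 10^-3 M = x
Ka = x²/(C₀ − x) ⇒ C₀ = x + x²/Ka
C₀ = 6.03 × 10^-3 + (6.03 × 10^-3)²/(4.5 × 10^-4) = 8.68 × 10^-2 M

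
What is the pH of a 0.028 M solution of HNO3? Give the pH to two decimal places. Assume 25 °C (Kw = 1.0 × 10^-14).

pH = 1.55

HNO3 is a strong acid and dissociates completely, so [H+] = 0.028 M.
pH = -log(0.028) = 1.55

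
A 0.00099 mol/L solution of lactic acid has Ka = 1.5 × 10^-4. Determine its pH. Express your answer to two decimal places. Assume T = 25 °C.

pH = 3.50

CH3CH(OH)COOH ⇌ CH3CH(OH)COO- + H+
From the ICE table, Ka = [H+]²/(0.00099 − [H+]) = 1.5 × 10^-4.
[H+] is not negligible relative to C₀; solve [H+]² + 0.00015·[H+] − 1.48e-07 = 0.
[H+] = (−Ka + √(Ka² + 4·Ka·C₀))/2 = 3.18 × 10^-4 M
pH = −log(3.18 × 10^-4) = 3.50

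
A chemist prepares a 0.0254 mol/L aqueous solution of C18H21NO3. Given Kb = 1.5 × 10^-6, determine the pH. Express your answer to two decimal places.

C18H21NO3 + H2O ⇌ C18H22NO3+ + OH-
Kb = x²/(0.0254 − x) = 1.5 × 10^-6
Neglecting x in the denominator: x = √(1.5 × 10^-6 × 0.0254) = 1.95 × 10^-4 M
(x/C₀ = 0.77% < 5%, so the approximation holds.)
pOH = 3.71, so pH = 14.00 − pOH = 10.29

pH = 10.29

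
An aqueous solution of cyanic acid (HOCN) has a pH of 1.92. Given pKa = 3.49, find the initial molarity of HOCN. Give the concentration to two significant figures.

C₀ = 4.6 × 10^-1 M

[H+] = 10^(-1.92) = 1.20 × 10^-2 M = x
Ka = 10^(−3.49) = 3.24 × 10^-4
Ka = x²/(C₀ − x) ⇒ C₀ = x + x²/Ka
C₀ = 1.20 × 10^-2 + (1.20 × 10^-2)²/(3.24 × 10^-4) = 4.56 × 10^-1 M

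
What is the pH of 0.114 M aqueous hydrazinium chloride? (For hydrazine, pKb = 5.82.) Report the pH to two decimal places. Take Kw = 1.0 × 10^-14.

N2H5+ is the conjugate acid of the weak base N2H4.
Kb = 10^(−5.82) = 1.51 × 10^-6
Ka = Kw/Kb = 1.0×10^-14 / 1.51 × 10^-6 = 6.62 × 10^-9
Ka = [H+]²/(0.114 − [H+]) = 6.62 × 10^-9
Neglecting [H+] in the denominator: [H+] = √(6.62 × 10^-9 × 0.114) = 2.75 × 10^-5 M
pH = −log[H+] = −log(2.75 × 10^-5) = 4.56

pH = 4.56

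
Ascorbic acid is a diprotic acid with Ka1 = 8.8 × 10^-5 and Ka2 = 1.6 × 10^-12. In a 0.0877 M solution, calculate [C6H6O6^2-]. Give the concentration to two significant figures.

1.6 × 10^-12 M

First ionization gives [H+] ≈ [HC6H6O6-] = 2.78 × 10^-3 M.
Second step: Ka2 = [H+][C6H6O6^2-]/[HC6H6O6-] ≈ [C6H6O6^2-] (since [H+] ≈ [HC6H6O6-]).
So [C6H6O6^2-] ≈ Ka2.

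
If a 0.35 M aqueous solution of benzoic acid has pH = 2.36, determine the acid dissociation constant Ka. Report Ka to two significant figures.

[H+] = 10^(-2.36) = 4.37 × 10^-3 M
At equilibrium [HA] = 0.35 − 4.37 × 10^-3 = 3.46 × 10^-1 M
Ka = [H+][A-]/[HA] = (4.37 × 10^-3)² / 3.46 × 10^-1 = 5.5 × 10^-5

Ka = 5.5 × 10^-5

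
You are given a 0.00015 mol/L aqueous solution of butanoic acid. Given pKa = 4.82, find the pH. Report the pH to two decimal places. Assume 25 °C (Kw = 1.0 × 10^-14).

CH3(CH2)2COOH ⇌ CH3(CH2)2COO- + H+
Ka = 10^(−4.82) = 1.51 × 10^-5
Ka = x²/(0.00015 − x) = 1.51 × 10^-5
The 5% rule fails; solving x² + Ka·x − Ka·C₀ = 0 exactly:
x = [−1.51e-05 + √(1.51e-05² + 9.06e-09)]/2 = 4.06 × 10^-5 M
pH = −log(4.06 × 10^-5) = 4.39

pH = 4.39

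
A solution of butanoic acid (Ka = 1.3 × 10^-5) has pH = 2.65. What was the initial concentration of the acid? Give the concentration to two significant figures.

C₀ = 3.9 × 10^-1 M

[H+] = 10^(-2.65) = 2.24 × 10^-3 M = x
Ka = x²/(C₀ − x) ⇒ C₀ = x + x²/Ka
C₀ = 2.24 × 10^-3 + (2.24 × 10^-3)²/(1.3 × 10^-5) = 3.88 × 10^-1 M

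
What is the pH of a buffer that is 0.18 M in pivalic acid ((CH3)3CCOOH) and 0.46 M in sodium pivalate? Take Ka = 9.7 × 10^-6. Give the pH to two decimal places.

pKa = −log(9.7 × 10^-6) = 5.013
Henderson–Hasselbalch: pH = pKa + log([(CH3)3CCOO-]/[(CH3)3CCOOH]) = 5.013 + log(0.46/0.18)
pH = 5.013 + (+0.407) = 5.42

pH = 5.42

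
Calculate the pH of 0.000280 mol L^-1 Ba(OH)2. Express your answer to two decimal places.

Ba(OH)2 is a strong base (each formula unit releases 2 OH-); [OH-] = 0.00056 M.
pOH = -log(0.00056) = 3.25
pH = 14.00 - 3.25 = 10.75

pH = 10.75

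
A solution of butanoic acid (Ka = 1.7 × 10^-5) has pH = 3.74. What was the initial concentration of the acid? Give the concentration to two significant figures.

C₀ = 2.1 × 10^-3 M

[H+] = 10^(-3.74) = 1.82 × 10^-4 M = x
Ka = x²/(C₀ − x) ⇒ C₀ = x + x²/Ka
C₀ = 1.82 × 10^-4 + (1.82 × 10^-4)²/(1.7 × 10^-5) = 2.13 × 10^-3 M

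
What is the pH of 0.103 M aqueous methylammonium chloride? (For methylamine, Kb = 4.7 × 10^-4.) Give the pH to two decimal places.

CH3NH3+ is the conjugate acid of the weak base CH3NH2.
Ka = Kw/Kb = 1.0×10^-14 / 4.7 × 10^-4 = 2.13 × 10^-11
Let x = [H+] at equilibrium. Ka = x²/(0.103 − x).
Since Ka ≪ C₀, x ≈ √(Ka·C₀) = 1.48 × 10^-6 M.
pH = −log[H+] = −log(1.48 × 10^-6) = 5.83

pH = 5.83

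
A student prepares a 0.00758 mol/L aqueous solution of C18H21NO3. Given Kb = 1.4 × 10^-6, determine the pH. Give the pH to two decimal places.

pH = 10.01

C18H21NO3 + H2O ⇌ C18H22NO3+ + OH-
From the ICE table, Kb = x²/(0.00758 − x) = 1.4 × 10^-6.
Assume x ≪ 0.00758: x ≈ √(1.4 × 10^-6 × 0.00758) = 1.03 × 10^-4 M
Check: 1.4% ionized — well under 5%, approximation valid.
pOH = −log(1.03 × 10^-4) = 3.99; pH = 14.00 − 3.99 = 10.01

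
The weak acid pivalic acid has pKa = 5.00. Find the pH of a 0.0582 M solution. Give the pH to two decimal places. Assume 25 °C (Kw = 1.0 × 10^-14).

pH = 3.12

(CH3)3CCOOH ⇌ (CH3)3CCOO- + H+
Ka = 10^(−5.00) = 1.00 × 10^-5
Let x = [H+] at equilibrium. Ka = x²/(0.0582 − x).
Assume x ≪ 0.0582: x ≈ √(1.00 × 10^-5 × 0.0582) = 7.63 × 10^-4 M
(x/C₀ = 1.3% < 5%, so the approximation holds.)
pH = −log(7.63 × 10^-4) = 3.12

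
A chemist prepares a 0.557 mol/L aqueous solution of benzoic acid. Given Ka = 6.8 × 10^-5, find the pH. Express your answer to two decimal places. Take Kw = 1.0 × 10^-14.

pH = 2.21

C6H5COOH ⇌ C6H5COO- + H+
Ka = [H+]²/(0.557 − [H+]) = 6.8 × 10^-5
Assume [H+] ≪ 0.557: [H+] ≈ √(6.8 × 10^-5 × 0.557) = 6.15 × 10^-3 M
([H+]/C₀ = 1.1% < 5%, so the approximation holds.)
pH = −log(6.15 × 10^-3) = 2.21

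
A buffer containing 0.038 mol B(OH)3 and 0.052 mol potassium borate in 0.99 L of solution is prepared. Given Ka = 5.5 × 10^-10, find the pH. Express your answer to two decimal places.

pH = 9.40

pKa = −log(5.5 × 10^-10) = 9.260
pH = pKa + log([A⁻]/[HA]) = 9.260 + log(0.052/0.038)
pH = 9.260 + (+0.136) = 9.40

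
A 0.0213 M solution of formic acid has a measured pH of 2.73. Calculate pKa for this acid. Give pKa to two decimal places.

pKa = 3.75

[H+] = 10^(-2.73) = 1.86 × 10^-3 M
At equilibrium [HA] = 0.0213 − 1.86 × 10^-3 = 1.94 × 10^-2 M
Ka = [H+][A-]/[HA] = (1.86 × 10^-3)² / 1.94 × 10^-2 = 1.78 × 10^-4
pKa = -log(1.78 × 10^-4) = 3.75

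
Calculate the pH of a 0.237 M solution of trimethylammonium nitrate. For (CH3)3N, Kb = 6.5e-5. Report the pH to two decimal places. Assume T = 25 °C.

pH = 5.22

(CH3)3NH+ is the conjugate acid of the weak base (CH3)3N.
Ka = Kw/Kb = 1.0×10^-14 / 6.5 × 10^-5 = 1.54 × 10^-10
Ka = x²/(0.237 − x) = 1.54 × 10^-10
Since Ka ≪ C₀, x ≈ √(Ka·C₀) = 6.04 × 10^-6 M.
Check: 0.0025% ionized — well under 5%, approximation valid.
pH = −log[H+] = −log(6.04 × 10^-6) = 5.22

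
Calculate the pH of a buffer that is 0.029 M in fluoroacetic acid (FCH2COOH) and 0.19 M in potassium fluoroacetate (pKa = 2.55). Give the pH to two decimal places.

pH = 3.37

Using pH = pKa + log([base]/[acid]) with [base]/[acid] = 0.19/0.029:
pH = 2.55 + (+0.816) = 3.37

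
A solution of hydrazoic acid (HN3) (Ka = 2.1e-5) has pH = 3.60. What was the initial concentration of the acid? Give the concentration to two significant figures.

[H+] = 10^(-3.60) = 2.51 × 10^-4 M = x
Ka = x²/(C₀ − x) ⇒ C₀ = x + x²/Ka
C₀ = 2.51 × 10^-4 + (2.51 × 10^-4)²/(2.1 × 10^-5) = 3.25 × 10^-3 M

C₀ = 3.3 × 10^-3 M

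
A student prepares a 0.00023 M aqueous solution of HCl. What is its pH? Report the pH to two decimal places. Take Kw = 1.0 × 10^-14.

HCl is a strong acid and dissociates completely, so [H+] = 0.00023 M.
pH = -log(0.00023) = 3.64

pH = 3.64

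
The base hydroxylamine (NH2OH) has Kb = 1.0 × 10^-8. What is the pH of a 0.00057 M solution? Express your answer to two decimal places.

NH2OH + H2O ⇌ NH3OH+ + OH-
From the ICE table, Kb = x²/(0.00057 − x) = 1.0 × 10^-8.
Since Kb ≪ C₀, x ≈ √(Kb·C₀) = 2.39 × 10^-6 M.
(x/C₀ = 0.42% < 5%, so the approximation holds.)
pOH = −log(2.39 × 10^-6) = 5.62; pH = 14.00 − 5.62 = 8.38

pH = 8.38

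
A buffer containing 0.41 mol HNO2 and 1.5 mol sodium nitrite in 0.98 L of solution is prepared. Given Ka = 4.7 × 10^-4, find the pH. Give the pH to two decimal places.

pKa = −log(4.7 × 10^-4) = 3.328
pH = pKa + log([A⁻]/[HA]) = 3.328 + log(1.5/0.41)
pH = 3.328 + (+0.563) = 3.89

pH = 3.89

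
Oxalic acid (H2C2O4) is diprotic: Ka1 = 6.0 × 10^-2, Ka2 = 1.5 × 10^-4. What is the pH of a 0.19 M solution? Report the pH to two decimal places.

Ka1 ≫ Ka2, so treat the first dissociation as the only significant source of H+.
Ka1 = x²/(0.19 − x) = 6.0 × 10^-2
Solving the quadratic: x = (−Ka1 + √(Ka1² + 4·Ka1·C₀))/2 = 8.09 × 10^-2 M
pH = −log(8.09 × 10^-2) = 1.09

pH = 1.09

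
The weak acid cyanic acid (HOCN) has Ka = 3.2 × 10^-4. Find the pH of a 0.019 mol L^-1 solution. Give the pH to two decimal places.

pH = 2.64

HOCN ⇌ OCN- + H+
From the ICE table, Ka = [H+]²/(0.019 − [H+]) = 3.2 × 10^-4.
Here C₀/Ka ≈ 59.4, so the small-[H+] approximation fails. Use the quadratic:
[H+] = (−Ka + √(Ka² + 4·Ka·C₀))/2 = 2.31 × 10^-3 M
pH = −log(2.31 × 10^-3) = 2.64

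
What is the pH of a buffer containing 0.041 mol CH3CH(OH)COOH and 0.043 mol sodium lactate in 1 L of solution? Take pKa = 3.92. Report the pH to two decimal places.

pH = 3.94

Using pH = pKa + log([base]/[acid]) with [base]/[acid] = 0.043/0.041:
pH = 3.92 + (+0.021) = 3.94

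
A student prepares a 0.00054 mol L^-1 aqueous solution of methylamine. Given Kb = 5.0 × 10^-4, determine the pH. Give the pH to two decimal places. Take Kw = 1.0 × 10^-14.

pH = 10.51

CH3NH2 + H2O ⇌ CH3NH3+ + OH-
Kb = x²/(0.00054 − x) = 5.0 × 10^-4
x is not negligible relative to C₀; solve x² + 0.0005·x − 2.7e-07 = 0.
x = (−Kb + √(Kb² + 4·Kb·C₀))/2 = 3.27 × 10^-4 M
pOH = 3.49, so pH = 14.00 − pOH = 10.51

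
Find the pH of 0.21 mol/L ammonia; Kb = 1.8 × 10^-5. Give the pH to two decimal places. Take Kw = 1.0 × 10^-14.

pH = 11.29

NH3 + H2O ⇌ NH4+ + OH-
From the ICE table, Kb = [OH-]²/(0.21 − [OH-]) = 1.8 × 10^-5.
Since Kb ≪ C₀, [OH-] ≈ √(Kb·C₀) = 1.94 × 10^-3 M.
pOH = −log(1.94 × 10^-3) = 2.71; pH = 14.00 − 2.71 = 11.29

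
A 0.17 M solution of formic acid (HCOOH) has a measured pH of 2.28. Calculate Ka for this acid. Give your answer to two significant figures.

Ka = 1.7 × 10^-4

[H+] = 10^(-2.28) = 5.25 × 10^-3 M
At equilibrium [HA] = 0.17 − 5.25 × 10^-3 = 1.65 × 10^-1 M
Ka = [H+][A-]/[HA] = (5.25 × 10^-3)² / 1.65 × 10^-1 = 1.7 × 10^-4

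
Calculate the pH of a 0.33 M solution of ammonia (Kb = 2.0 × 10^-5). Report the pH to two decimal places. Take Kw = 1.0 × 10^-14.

pH = 11.41

NH3 + H2O ⇌ NH4+ + OH-
Kb = x²/(0.33 − x) = 2.0 × 10^-5
Since Kb ≪ C₀, x ≈ √(Kb·C₀) = 2.57 × 10^-3 M.
(x/C₀ = 0.78% < 5%, so the approximation holds.)
pOH = 2.59, so pH = 14.00 − pOH = 11.41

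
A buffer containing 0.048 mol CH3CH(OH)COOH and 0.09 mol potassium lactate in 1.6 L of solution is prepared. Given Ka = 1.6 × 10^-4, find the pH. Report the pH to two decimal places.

pKa = −log(1.6 × 10^-4) = 3.796
Using pH = pKa + log([base]/[acid]) with [base]/[acid] = 0.09/0.048:
pH = 3.796 + (+0.273) = 4.07

pH = 4.07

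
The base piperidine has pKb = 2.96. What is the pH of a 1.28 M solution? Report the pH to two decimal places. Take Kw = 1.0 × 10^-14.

C5H10NH + H2O ⇌ C5H10NH2+ + OH-
Kb = 10^(−2.96) = 1.10 × 10^-3
Kb = x²/(1.28 − x) = 1.10 × 10^-3
Assume x ≪ 1.28: x ≈ √(1.10 × 10^-3 × 1.28) = 3.75 × 10^-2 M
(x/C₀ = 2.9% < 5%, so the approximation holds.)
pOH = −log(3.75 × 10^-2) = 1.43; pH = 14.00 − 1.43 = 12.57

pH = 12.57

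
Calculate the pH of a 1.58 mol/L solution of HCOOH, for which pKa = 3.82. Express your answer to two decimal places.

HCOOH ⇌ HCOO- + H+
Ka = 10^(−3.82) = 1.51 × 10^-4
From the ICE table, Ka = [H+]²/(1.58 − [H+]) = 1.51 × 10^-4.
Neglecting [H+] in the denominator: [H+] = √(1.51 × 10^-4 × 1.58) = 1.54 × 10^-2 M
pH = −log(1.54 × 10^-2) = 1.81

pH = 1.81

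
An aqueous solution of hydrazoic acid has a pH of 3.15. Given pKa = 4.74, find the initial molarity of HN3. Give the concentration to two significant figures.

[H+] = 10^(-3.15) = 7.08 × 10^-4 M = x
Ka = 10^(−4.74) = 1.82 × 10^-5
Ka = x²/(C₀ − x) ⇒ C₀ = x + x²/Ka
C₀ = 7.08 × 10^-4 + (7.08 × 10^-4)²/(1.82 × 10^-5) = 2.82 × 10^-2 M

C₀ = 2.8 × 10^-2 M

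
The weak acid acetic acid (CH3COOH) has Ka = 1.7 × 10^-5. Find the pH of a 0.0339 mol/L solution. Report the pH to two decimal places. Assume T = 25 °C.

pH = 3.12

CH3COOH ⇌ CH3COO- + H+
Let x = [H+] at equilibrium. Ka = x²/(0.0339 − x).
Since Ka ≪ C₀, x ≈ √(Ka·C₀) = 7.59 × 10^-4 M.
pH = −log(7.59 × 10^-4) = 3.12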